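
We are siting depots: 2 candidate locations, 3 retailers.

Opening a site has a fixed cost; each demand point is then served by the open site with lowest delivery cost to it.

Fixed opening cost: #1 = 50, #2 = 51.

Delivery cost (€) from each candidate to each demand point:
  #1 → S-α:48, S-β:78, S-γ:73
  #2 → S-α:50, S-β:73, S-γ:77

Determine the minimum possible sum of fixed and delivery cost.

Open {#1}: assign each demand point to its cheapest open site.
  S-α→#1 48, S-β→#1 78, S-γ→#1 73
  delivery cost 199, fixed 50 → total 249.
Compare {#2}: delivery cost 200 + fixed 51 = 251.
Compare {#1, #2}: delivery cost 194 + fixed 101 = 295.

249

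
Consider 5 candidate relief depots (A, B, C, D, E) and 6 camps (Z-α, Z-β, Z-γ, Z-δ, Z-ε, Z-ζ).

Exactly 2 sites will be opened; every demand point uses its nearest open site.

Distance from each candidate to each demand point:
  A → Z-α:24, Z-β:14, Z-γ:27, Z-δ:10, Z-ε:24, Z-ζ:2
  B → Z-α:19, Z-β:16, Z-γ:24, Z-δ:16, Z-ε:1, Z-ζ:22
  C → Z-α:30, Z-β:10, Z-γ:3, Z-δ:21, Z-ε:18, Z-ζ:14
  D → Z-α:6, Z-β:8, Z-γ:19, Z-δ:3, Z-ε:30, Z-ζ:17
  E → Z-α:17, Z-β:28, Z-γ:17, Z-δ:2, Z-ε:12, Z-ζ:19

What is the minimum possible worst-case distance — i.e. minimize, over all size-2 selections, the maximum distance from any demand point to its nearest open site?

Open {A, E}.
  Farthest demand point is Z-α at distance 17 (to E); all others are ≤ 17.
With {C, E} the worst case is 17.
With {D, E} the worst case is 17.
No size-2 selection achieves below 17.

17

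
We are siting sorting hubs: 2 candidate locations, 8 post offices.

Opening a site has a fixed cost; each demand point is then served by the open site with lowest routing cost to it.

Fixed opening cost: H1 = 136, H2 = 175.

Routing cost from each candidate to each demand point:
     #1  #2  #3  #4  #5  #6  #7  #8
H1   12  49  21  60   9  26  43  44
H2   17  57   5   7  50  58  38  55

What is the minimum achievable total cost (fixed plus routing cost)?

400

Open {H1}: assign each demand point to its cheapest open site.
  #1→H1 12, #2→H1 49, #3→H1 21, #4→H1 60, #5→H1 9, #6→H1 26, #7→H1 43, #8→H1 44
  routing cost 264, fixed 136 → total 400.
Compare {H2}: routing cost 287 + fixed 175 = 462.
Compare {H1, H2}: routing cost 190 + fixed 311 = 501.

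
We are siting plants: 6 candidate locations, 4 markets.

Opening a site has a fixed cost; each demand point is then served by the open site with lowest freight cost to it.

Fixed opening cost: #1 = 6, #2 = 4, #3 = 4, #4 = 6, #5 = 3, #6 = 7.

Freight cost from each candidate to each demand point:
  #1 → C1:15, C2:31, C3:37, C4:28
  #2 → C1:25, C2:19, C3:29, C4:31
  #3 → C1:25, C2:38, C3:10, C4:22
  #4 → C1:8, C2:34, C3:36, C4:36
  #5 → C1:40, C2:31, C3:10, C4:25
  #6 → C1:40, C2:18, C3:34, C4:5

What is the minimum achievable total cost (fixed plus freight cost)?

Open {#4, #5, #6}: assign each demand point to its cheapest open site.
  C1→#4 8, C2→#6 18, C3→#5 10, C4→#6 5
  freight cost 41, fixed 16 → total 57.
Compare {#3, #4, #6}: freight cost 41 + fixed 17 = 58.
Compare {#2, #4, #5, #6}: freight cost 41 + fixed 20 = 61.
Compare {#3, #4, #5, #6}: freight cost 41 + fixed 20 = 61.
All other subsets cost ≥ 58. Minimum total cost: 57.

57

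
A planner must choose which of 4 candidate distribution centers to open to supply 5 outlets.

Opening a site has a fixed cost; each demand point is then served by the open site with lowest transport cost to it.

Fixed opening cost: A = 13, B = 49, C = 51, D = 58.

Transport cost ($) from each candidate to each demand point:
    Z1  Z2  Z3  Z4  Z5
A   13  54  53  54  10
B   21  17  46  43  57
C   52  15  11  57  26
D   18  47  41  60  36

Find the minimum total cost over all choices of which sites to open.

Open {A, C}: assign each demand point to its cheapest open site.
  Z1→A 13, Z2→C 15, Z3→C 11, Z4→A 54, Z5→A 10
  transport cost 103, fixed 64 → total 167.
Compare {A, B}: transport cost 129 + fixed 62 = 191.
Compare {A}: transport cost 184 + fixed 13 = 197.
Compare {A, B, C}: transport cost 92 + fixed 113 = 205.
All other subsets cost ≥ 191. Minimum total cost: 167.

167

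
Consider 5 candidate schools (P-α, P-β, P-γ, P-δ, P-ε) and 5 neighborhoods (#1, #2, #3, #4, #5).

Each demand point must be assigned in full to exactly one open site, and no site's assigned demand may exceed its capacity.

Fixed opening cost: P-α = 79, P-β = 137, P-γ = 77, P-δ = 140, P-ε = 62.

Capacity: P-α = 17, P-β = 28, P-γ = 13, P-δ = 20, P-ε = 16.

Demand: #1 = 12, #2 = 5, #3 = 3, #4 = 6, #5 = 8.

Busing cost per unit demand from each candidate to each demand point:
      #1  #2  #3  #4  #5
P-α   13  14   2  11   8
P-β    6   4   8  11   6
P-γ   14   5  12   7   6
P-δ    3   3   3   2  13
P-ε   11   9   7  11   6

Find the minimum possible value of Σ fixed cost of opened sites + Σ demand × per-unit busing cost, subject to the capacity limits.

364

Open {P-δ, P-ε}; cheapest assignment that respects the capacities:
  P-δ (cap 20, load 18): #1, #4 — cost 12×3 + 6×2 = 48
  P-ε (cap 16, load 16): #2, #3, #5 — cost 5×9 + 3×7 + 8×6 = 114
  Shipping 162, fixed 202 → total 364.
  Any other capacity-feasible assignment to {P-δ, P-ε} ships for at least 162.
Compare {P-α, P-δ}: its best feasible assignment gives total 406.
Compare {P-β, P-δ}: its best feasible assignment gives total 417.
Every other set of open sites that can feasibly serve all demand totals ≥ 406 even under its best assignment. Minimum: 364.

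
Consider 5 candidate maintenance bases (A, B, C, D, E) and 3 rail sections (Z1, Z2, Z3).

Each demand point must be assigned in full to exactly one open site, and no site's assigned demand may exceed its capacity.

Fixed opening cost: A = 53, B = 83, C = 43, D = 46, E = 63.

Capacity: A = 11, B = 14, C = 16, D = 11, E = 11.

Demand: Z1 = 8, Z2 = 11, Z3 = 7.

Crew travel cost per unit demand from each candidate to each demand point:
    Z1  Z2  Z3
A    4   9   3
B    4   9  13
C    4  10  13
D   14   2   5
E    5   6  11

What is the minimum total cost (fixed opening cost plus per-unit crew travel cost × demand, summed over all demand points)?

Open {A, C, D}; cheapest assignment that respects the capacities:
  A (cap 11, load 7): Z3 — cost 7×3 = 21
  C (cap 16, load 8): Z1 — cost 8×4 = 32
  D (cap 11, load 11): Z2 — cost 11×2 = 22
  Shipping 75, fixed 142 → total 217.
  Any other capacity-feasible assignment to {A, C, D} ships for at least 75.
Compare {C, D}: its best feasible assignment gives total 234.
Compare {A, D, E}: its best feasible assignment gives total 245.
Every other set of open sites that can feasibly serve all demand totals ≥ 234 even under its best assignment. Minimum: 217.

217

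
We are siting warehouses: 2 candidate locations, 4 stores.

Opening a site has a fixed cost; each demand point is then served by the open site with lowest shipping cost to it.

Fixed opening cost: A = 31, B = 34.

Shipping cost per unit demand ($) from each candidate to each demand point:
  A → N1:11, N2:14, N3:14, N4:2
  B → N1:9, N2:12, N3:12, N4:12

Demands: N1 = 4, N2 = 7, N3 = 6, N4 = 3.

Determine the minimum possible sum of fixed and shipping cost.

Open {B}: assign each demand point to its cheapest open site.
  N1→B 4×9=36, N2→B 7×12=84, N3→B 6×12=72, N4→B 3×12=36
  shipping cost 228, fixed 34 → total 262.
Compare {A}: shipping cost 232 + fixed 31 = 263.
Compare {A, B}: shipping cost 198 + fixed 65 = 263.

262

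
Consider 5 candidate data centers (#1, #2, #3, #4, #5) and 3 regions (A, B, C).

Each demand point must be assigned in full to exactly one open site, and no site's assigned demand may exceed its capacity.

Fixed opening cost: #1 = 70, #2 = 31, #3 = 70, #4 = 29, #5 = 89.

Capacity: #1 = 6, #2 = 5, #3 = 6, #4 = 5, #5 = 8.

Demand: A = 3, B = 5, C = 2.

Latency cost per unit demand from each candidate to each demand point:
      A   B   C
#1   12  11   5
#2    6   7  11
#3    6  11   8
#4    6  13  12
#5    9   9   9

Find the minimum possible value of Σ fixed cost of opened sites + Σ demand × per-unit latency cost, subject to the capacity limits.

137

Open {#2, #4}; cheapest assignment that respects the capacities:
  #2 (cap 5, load 5): B — cost 5×7 = 35
  #4 (cap 5, load 5): A, C — cost 3×6 + 2×12 = 42
  Shipping 77, fixed 60 → total 137.
  Any other capacity-feasible assignment to {#2, #4} ships for at least 77.
Compare {#2, #3}: its best feasible assignment gives total 170.
Compare {#1, #2}: its best feasible assignment gives total 182.
Every other set of open sites that can feasibly serve all demand totals ≥ 170 even under its best assignment. Minimum: 137.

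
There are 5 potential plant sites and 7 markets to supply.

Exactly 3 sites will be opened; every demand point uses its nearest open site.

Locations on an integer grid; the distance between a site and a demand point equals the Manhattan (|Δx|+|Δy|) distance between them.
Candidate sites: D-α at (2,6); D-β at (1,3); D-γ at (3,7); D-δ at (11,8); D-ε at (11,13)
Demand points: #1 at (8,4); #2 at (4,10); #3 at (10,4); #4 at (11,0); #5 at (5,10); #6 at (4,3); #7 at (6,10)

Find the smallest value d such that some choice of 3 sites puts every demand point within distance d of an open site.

8

Open {D-α, D-β, D-δ}.
  Farthest demand point is #4 at distance 8 (to D-δ); all others are ≤ 8.
With {D-α, D-γ, D-δ} the worst case is 8.
With {D-α, D-δ, D-ε} the worst case is 8.
No size-3 selection achieves below 8.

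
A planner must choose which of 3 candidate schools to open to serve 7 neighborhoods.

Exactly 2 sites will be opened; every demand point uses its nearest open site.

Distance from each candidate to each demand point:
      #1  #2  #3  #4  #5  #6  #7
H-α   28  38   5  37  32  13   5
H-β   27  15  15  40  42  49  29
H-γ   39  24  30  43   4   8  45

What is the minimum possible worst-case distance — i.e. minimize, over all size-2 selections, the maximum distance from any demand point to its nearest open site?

Open {H-α, H-β}.
  Farthest demand point is #4 at distance 37 (to H-α); all others are ≤ 37.
With {H-α, H-γ} the worst case is 37.
With {H-β, H-γ} the worst case is 40.
No size-2 selection achieves below 37.

37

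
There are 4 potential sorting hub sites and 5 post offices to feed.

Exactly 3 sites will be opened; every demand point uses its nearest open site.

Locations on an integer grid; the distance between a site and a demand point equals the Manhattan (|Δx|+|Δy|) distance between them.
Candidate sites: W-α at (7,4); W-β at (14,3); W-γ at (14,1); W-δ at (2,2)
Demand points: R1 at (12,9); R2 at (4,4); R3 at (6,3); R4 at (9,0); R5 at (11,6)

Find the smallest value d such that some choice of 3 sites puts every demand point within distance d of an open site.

8

Open {W-α, W-β, W-γ}.
  Farthest demand point is R1 at distance 8 (to W-β); all others are ≤ 8.
With {W-α, W-β, W-δ} the worst case is 8.
With {W-β, W-γ, W-δ} the worst case is 8.
No size-3 selection achieves below 8.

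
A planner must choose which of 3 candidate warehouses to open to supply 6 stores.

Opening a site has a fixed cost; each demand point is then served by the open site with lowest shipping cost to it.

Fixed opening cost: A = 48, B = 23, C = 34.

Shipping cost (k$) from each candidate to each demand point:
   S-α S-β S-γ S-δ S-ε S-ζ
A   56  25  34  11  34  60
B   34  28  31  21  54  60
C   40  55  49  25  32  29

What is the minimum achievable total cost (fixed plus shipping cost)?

232

Open {B, C}: assign each demand point to its cheapest open site.
  S-α→B 34, S-β→B 28, S-γ→B 31, S-δ→B 21, S-ε→C 32, S-ζ→C 29
  shipping cost 175, fixed 57 → total 232.
Compare {B}: shipping cost 228 + fixed 23 = 251.
Compare {A, C}: shipping cost 171 + fixed 82 = 253.
Compare {C}: shipping cost 230 + fixed 34 = 264.
All other subsets cost ≥ 251. Minimum total cost: 232.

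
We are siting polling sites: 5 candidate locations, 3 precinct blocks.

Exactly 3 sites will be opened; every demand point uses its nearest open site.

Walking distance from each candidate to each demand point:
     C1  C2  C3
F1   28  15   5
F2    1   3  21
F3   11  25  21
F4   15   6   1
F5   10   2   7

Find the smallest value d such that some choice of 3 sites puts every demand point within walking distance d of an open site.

Open {F2, F4, F5}.
  Farthest demand point is C2 at walking distance 2 (to F5); all others are ≤ 2.
With {F1, F2, F4} the worst case is 3.
With {F2, F3, F4} the worst case is 3.
No size-3 selection achieves below 2.

2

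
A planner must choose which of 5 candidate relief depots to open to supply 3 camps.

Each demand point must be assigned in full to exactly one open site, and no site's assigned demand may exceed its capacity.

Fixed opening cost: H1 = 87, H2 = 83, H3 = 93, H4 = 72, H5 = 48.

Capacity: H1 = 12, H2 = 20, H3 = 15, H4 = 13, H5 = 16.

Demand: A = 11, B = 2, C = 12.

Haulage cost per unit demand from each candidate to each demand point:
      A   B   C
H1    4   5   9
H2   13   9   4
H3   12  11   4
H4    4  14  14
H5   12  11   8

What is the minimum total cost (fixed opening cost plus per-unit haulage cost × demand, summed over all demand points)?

Open {H2, H4}; cheapest assignment that respects the capacities:
  H2 (cap 20, load 14): B, C — cost 2×9 + 12×4 = 66
  H4 (cap 13, load 11): A — cost 11×4 = 44
  Shipping 110, fixed 155 → total 265.
  Any other capacity-feasible assignment to {H2, H4} ships for at least 110.
Compare {H3, H4}: its best feasible assignment gives total 279.
Compare {H1, H2}: its best feasible assignment gives total 280.
Every other set of open sites that can feasibly serve all demand totals ≥ 279 even under its best assignment. Minimum: 265.

265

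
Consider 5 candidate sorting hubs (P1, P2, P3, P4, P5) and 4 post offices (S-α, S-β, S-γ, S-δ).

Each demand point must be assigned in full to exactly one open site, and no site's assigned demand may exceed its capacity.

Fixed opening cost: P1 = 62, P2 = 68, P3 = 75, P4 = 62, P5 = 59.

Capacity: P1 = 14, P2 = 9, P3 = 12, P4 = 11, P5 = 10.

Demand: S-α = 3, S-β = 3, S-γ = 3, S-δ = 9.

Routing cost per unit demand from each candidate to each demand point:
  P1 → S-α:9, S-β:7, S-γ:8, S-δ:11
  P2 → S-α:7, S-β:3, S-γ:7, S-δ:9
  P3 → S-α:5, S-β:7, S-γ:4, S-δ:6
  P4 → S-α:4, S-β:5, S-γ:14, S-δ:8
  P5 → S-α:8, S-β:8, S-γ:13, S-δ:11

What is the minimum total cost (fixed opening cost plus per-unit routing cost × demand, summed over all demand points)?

230

Open {P3, P4}; cheapest assignment that respects the capacities:
  P3 (cap 12, load 12): S-γ, S-δ — cost 3×4 + 9×6 = 66
  P4 (cap 11, load 6): S-α, S-β — cost 3×4 + 3×5 = 27
  Shipping 93, fixed 137 → total 230.
  Any other capacity-feasible assignment to {P3, P4} ships for at least 93.
Compare {P2, P3}: its best feasible assignment gives total 239.
Compare {P3, P5}: its best feasible assignment gives total 248.
Every other set of open sites that can feasibly serve all demand totals ≥ 239 even under its best assignment. Minimum: 230.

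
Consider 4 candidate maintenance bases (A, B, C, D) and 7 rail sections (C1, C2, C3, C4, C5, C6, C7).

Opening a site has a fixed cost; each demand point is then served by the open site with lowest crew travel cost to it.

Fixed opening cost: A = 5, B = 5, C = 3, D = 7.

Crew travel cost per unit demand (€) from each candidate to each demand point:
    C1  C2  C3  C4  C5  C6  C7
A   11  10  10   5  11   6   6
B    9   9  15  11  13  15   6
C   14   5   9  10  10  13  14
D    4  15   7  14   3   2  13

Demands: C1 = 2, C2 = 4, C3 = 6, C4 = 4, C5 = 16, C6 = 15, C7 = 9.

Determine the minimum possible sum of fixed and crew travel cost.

237

Open {A, C, D}: assign each demand point to its cheapest open site.
  C1→D 2×4=8, C2→C 4×5=20, C3→D 6×7=42, C4→A 4×5=20, C5→D 16×3=48, C6→D 15×2=30, C7→A 9×6=54
  crew travel cost 222, fixed 15 → total 237.
Compare {A, B, C, D}: crew travel cost 222 + fixed 20 = 242.
Compare {A, D}: crew travel cost 242 + fixed 12 = 254.
Compare {A, B, D}: crew travel cost 238 + fixed 17 = 255.
All other subsets cost ≥ 242. Minimum total cost: 237.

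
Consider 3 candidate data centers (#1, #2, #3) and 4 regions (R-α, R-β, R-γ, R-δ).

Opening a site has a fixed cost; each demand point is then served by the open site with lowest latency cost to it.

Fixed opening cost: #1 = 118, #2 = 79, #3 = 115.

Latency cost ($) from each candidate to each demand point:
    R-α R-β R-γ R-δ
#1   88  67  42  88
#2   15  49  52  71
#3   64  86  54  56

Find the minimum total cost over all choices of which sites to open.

266

Open {#2}: assign each demand point to its cheapest open site.
  R-α→#2 15, R-β→#2 49, R-γ→#2 52, R-δ→#2 71
  latency cost 187, fixed 79 → total 266.
Compare {#2, #3}: latency cost 172 + fixed 194 = 366.
Compare {#1, #2}: latency cost 177 + fixed 197 = 374.
Compare {#3}: latency cost 260 + fixed 115 = 375.
All other subsets cost ≥ 366. Minimum total cost: 266.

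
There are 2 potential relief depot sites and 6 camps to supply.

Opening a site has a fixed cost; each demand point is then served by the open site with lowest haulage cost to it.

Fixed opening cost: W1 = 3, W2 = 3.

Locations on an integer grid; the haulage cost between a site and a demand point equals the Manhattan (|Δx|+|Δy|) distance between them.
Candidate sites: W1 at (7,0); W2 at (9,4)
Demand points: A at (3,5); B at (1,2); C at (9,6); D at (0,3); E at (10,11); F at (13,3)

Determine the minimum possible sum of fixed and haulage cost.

Open {W2}: assign each demand point to its cheapest open site.
  A→W2 7, B→W2 10, C→W2 2, D→W2 10, E→W2 8, F→W2 5
  haulage cost 42, fixed 3 → total 45.
Compare {W1, W2}: haulage cost 40 + fixed 6 = 46.
Compare {W1}: haulage cost 58 + fixed 3 = 61.

45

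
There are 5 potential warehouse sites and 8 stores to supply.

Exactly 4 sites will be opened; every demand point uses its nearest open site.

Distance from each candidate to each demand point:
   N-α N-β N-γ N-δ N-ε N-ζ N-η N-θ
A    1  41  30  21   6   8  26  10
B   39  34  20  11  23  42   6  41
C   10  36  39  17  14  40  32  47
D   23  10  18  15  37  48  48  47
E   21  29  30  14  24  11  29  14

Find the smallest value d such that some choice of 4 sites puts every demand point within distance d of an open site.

Open {A, B, C, D}.
  Farthest demand point is N-γ at distance 18 (to D); all others are ≤ 18.
With {A, B, D, E} the worst case is 18.
With {B, C, D, E} the worst case is 18.
No size-4 selection achieves below 18.

18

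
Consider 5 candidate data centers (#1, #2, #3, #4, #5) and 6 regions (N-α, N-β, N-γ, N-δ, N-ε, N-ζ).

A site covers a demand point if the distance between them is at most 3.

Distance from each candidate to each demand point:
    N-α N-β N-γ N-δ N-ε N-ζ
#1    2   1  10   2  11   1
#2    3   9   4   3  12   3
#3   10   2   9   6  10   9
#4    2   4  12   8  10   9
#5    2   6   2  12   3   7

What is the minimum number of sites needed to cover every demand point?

2

Coverage sets (demand points within 3 of each site):
  #1: {N-α, N-β, N-δ, N-ζ}
  #2: {N-α, N-δ, N-ζ}
  #3: {N-β}
  #4: {N-α}
  #5: {N-α, N-γ, N-ε}
No single site covers all 6 demand points.
But {#1, #5} covers everything, so the minimum is 2.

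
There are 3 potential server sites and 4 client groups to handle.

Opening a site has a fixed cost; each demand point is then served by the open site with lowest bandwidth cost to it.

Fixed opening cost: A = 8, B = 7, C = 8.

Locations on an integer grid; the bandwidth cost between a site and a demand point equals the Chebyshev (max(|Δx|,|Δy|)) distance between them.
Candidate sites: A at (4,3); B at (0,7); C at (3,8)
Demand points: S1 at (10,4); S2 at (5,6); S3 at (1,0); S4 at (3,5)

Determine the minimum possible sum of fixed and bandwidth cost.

22

Open {A}: assign each demand point to its cheapest open site.
  S1→A 6, S2→A 3, S3→A 3, S4→A 2
  bandwidth cost 14, fixed 8 → total 22.
Compare {C}: bandwidth cost 20 + fixed 8 = 28.
Compare {A, B}: bandwidth cost 14 + fixed 15 = 29.
Compare {A, C}: bandwidth cost 13 + fixed 16 = 29.
All other subsets cost ≥ 28. Minimum total cost: 22.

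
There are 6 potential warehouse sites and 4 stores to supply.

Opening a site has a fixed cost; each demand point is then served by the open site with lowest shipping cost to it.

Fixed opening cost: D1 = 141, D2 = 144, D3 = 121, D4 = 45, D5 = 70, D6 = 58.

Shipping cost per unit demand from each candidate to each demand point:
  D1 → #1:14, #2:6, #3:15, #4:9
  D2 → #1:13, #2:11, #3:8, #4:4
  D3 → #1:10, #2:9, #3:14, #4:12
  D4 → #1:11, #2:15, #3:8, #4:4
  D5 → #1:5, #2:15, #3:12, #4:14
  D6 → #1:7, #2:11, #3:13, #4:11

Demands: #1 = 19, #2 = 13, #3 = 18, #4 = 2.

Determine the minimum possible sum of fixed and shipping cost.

531

Open {D4, D6}: assign each demand point to its cheapest open site.
  #1→D6 19×7=133, #2→D6 13×11=143, #3→D4 18×8=144, #4→D4 2×4=8
  shipping cost 428, fixed 103 → total 531.
Compare {D4, D5}: shipping cost 442 + fixed 115 = 557.
Compare {D4, D5, D6}: shipping cost 390 + fixed 173 = 563.
Compare {D1, D4, D5}: shipping cost 325 + fixed 256 = 581.
All other subsets cost ≥ 557. Minimum total cost: 531.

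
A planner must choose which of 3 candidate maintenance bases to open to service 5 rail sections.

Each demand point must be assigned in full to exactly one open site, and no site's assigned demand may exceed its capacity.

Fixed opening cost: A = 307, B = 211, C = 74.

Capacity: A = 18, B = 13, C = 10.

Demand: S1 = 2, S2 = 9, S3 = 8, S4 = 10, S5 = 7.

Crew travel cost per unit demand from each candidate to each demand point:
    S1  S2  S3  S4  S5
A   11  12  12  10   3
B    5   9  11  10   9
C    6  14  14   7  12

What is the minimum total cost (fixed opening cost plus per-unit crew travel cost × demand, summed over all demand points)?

Open {A, B, C}; cheapest assignment that respects the capacities:
  A (cap 18, load 15): S3, S5 — cost 8×12 + 7×3 = 117
  B (cap 13, load 11): S1, S2 — cost 2×5 + 9×9 = 91
  C (cap 10, load 10): S4 — cost 10×7 = 70
  Shipping 278, fixed 592 → total 870.
  Any other capacity-feasible assignment to {A, B, C} ships for at least 278.
Total demand is 36 and no other set of sites has combined capacity ≥ 36, so {A, B, C} is the only feasible choice of open sites. Minimum: 870.

870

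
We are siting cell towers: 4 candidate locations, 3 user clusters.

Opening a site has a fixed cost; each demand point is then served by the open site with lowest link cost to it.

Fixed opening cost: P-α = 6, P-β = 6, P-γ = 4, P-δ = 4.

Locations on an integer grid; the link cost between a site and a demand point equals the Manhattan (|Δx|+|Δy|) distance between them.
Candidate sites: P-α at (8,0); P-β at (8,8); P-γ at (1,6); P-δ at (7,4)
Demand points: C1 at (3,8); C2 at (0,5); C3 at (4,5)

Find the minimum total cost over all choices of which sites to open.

Open {P-γ}: assign each demand point to its cheapest open site.
  C1→P-γ 4, C2→P-γ 2, C3→P-γ 4
  link cost 10, fixed 4 → total 14.
Compare {P-γ, P-δ}: link cost 10 + fixed 8 = 18.
Compare {P-α, P-γ}: link cost 10 + fixed 10 = 20.
Compare {P-β, P-γ}: link cost 10 + fixed 10 = 20.
All other subsets cost ≥ 18. Minimum total cost: 14.

14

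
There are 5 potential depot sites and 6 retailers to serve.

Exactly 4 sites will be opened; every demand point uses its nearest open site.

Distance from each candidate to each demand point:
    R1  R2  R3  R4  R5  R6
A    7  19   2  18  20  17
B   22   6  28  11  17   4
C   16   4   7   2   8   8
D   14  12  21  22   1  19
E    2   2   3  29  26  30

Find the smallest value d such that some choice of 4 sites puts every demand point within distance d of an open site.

Open {B, C, D, E}.
  Farthest demand point is R6 at distance 4 (to B); all others are ≤ 4.
With {A, B, C, D} the worst case is 7.
With {A, B, C, E} the worst case is 8.
No size-4 selection achieves below 4.

4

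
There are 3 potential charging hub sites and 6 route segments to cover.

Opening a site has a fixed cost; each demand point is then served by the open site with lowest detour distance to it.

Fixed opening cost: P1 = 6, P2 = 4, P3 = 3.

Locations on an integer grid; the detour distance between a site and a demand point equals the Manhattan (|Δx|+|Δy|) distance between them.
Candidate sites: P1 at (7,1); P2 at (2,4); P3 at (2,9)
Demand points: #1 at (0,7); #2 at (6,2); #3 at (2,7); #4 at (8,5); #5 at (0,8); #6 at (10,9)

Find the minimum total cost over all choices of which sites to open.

33

Open {P1, P3}: assign each demand point to its cheapest open site.
  #1→P3 4, #2→P1 2, #3→P3 2, #4→P1 5, #5→P3 3, #6→P3 8
  detour distance 24, fixed 9 → total 33.
Compare {P2, P3}: detour distance 30 + fixed 7 = 37.
Compare {P1, P2, P3}: detour distance 24 + fixed 13 = 37.
Compare {P3}: detour distance 38 + fixed 3 = 41.
All other subsets cost ≥ 37. Minimum total cost: 33.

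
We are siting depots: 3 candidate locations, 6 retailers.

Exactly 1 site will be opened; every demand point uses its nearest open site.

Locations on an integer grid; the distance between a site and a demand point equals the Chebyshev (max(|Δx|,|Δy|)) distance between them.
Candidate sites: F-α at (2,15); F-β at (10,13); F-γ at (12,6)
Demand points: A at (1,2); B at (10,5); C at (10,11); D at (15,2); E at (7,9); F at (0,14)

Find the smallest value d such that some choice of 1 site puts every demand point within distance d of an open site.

11

Open {F-β}.
  Farthest demand point is A at distance 11 (to F-β); all others are ≤ 11.
With {F-γ} the worst case is 12.
With {F-α} the worst case is 13.
No size-1 selection achieves below 11.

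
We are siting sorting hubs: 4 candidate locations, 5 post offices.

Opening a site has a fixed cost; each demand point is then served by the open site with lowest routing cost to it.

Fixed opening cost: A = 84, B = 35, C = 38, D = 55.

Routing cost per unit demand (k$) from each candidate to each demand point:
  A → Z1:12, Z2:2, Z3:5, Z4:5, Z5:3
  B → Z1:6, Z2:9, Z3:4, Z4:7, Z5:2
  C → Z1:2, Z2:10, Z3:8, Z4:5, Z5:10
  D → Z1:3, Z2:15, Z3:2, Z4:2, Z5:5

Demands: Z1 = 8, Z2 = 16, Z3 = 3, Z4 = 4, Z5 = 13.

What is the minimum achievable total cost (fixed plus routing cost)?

244

Open {A, C}: assign each demand point to its cheapest open site.
  Z1→C 8×2=16, Z2→A 16×2=32, Z3→A 3×5=15, Z4→A 4×5=20, Z5→A 13×3=39
  routing cost 122, fixed 122 → total 244.
Compare {A, D}: routing cost 109 + fixed 139 = 248.
Compare {A, B}: routing cost 138 + fixed 119 = 257.
Compare {A, B, C}: routing cost 106 + fixed 157 = 263.
All other subsets cost ≥ 248. Minimum total cost: 244.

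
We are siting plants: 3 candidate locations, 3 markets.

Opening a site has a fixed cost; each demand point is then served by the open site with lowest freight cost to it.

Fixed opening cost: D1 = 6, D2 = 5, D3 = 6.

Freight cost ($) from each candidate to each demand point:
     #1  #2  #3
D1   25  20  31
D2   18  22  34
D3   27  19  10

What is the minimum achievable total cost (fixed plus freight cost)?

58

Open {D2, D3}: assign each demand point to its cheapest open site.
  #1→D2 18, #2→D3 19, #3→D3 10
  freight cost 47, fixed 11 → total 58.
Compare {D3}: freight cost 56 + fixed 6 = 62.
Compare {D1, D2, D3}: freight cost 47 + fixed 17 = 64.
Compare {D1, D3}: freight cost 54 + fixed 12 = 66.
All other subsets cost ≥ 62. Minimum total cost: 58.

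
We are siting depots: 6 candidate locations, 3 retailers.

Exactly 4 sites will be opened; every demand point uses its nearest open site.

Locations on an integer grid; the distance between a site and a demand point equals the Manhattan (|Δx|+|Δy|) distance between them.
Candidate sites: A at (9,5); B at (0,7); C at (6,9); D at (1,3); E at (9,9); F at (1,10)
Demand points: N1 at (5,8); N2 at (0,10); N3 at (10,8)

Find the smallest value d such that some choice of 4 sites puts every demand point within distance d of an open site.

2

Open {A, C, E, F}.
  Farthest demand point is N1 at distance 2 (to C); all others are ≤ 2.
With {B, C, E, F} the worst case is 2.
With {C, D, E, F} the worst case is 2.
No size-4 selection achieves below 2.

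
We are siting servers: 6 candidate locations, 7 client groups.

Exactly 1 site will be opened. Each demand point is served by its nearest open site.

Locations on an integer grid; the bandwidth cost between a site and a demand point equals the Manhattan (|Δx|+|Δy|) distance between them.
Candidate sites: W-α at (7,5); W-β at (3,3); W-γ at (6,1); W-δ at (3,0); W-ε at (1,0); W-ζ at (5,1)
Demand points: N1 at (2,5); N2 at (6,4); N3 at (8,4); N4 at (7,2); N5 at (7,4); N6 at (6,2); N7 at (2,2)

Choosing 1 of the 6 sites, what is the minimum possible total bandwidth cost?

25

Open {W-α}.
  N1→W-α 5, N2→W-α 2, N3→W-α 2, N4→W-α 3, N5→W-α 1, N6→W-α 4, N7→W-α 8  ⇒ total 25.
Compare {W-γ}: total 28.
Compare {W-β}: total 29.
No size-1 selection does better; minimum is 25.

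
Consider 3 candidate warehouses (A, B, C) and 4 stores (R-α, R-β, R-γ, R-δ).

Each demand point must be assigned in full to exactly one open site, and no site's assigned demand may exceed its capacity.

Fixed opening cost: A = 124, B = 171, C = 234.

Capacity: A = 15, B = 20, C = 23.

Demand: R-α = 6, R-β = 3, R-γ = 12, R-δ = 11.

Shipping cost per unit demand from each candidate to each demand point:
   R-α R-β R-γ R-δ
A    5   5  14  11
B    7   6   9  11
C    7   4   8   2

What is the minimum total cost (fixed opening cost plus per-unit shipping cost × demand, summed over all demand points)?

521

Open {A, C}; cheapest assignment that respects the capacities:
  A (cap 15, load 9): R-α, R-β — cost 6×5 + 3×5 = 45
  C (cap 23, load 23): R-γ, R-δ — cost 12×8 + 11×2 = 118
  Shipping 163, fixed 358 → total 521.
  Any other capacity-feasible assignment to {A, C} ships for at least 163.
Compare {A, B}: its best feasible assignment gives total 581.
Compare {B, C}: its best feasible assignment gives total 583.
Every other set of open sites that can feasibly serve all demand totals ≥ 581 even under its best assignment. Minimum: 521.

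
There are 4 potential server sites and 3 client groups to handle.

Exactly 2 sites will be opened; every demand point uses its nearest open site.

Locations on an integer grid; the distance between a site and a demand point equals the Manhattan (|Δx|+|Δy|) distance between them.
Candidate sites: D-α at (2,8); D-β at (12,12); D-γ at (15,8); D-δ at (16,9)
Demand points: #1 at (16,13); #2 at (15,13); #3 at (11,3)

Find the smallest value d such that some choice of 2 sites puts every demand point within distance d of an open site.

9

Open {D-α, D-γ}.
  Farthest demand point is #3 at distance 9 (to D-γ); all others are ≤ 9.
With {D-β, D-γ} the worst case is 9.
With {D-γ, D-δ} the worst case is 9.
No size-2 selection achieves below 9.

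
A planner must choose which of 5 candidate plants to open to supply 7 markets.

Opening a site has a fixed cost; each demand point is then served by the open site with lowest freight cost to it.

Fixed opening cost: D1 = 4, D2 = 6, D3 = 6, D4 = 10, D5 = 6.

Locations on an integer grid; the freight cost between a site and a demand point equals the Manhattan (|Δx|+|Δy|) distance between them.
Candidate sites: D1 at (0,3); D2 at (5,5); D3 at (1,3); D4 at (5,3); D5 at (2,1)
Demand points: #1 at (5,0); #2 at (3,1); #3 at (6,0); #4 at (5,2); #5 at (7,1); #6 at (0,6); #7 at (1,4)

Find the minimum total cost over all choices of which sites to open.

Open {D1, D5}: assign each demand point to its cheapest open site.
  #1→D5 4, #2→D5 1, #3→D5 5, #4→D5 4, #5→D5 5, #6→D1 3, #7→D1 2
  freight cost 24, fixed 10 → total 34.
Compare {D1, D4}: freight cost 21 + fixed 14 = 35.
Compare {D5}: freight cost 30 + fixed 6 = 36.
Compare {D3, D5}: freight cost 24 + fixed 12 = 36.
All other subsets cost ≥ 35. Minimum total cost: 34.

34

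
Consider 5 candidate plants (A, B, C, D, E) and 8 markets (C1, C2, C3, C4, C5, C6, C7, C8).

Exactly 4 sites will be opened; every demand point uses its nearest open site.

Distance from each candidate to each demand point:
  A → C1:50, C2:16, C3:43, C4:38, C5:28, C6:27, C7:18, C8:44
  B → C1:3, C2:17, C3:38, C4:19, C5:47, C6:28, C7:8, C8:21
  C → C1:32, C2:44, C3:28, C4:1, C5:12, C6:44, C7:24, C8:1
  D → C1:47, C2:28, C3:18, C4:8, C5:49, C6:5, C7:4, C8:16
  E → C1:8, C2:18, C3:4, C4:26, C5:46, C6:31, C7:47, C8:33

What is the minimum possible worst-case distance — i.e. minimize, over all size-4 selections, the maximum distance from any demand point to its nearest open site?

Open {A, C, D, E}.
  Farthest demand point is C2 at distance 16 (to A); all others are ≤ 16.
With {B, C, D, E} the worst case is 17.
With {A, B, C, D} the worst case is 18.
No size-4 selection achieves below 16.

16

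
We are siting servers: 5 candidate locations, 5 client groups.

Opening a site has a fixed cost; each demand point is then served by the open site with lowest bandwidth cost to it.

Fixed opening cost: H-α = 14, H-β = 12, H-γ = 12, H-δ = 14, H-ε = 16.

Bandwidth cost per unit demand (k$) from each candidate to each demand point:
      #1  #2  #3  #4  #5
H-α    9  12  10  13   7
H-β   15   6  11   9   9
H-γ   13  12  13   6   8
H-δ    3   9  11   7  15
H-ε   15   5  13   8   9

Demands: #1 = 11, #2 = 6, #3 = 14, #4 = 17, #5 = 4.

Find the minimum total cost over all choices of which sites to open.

389

Open {H-α, H-γ, H-δ, H-ε}: assign each demand point to its cheapest open site.
  #1→H-δ 11×3=33, #2→H-ε 6×5=30, #3→H-α 14×10=140, #4→H-γ 17×6=102, #5→H-α 4×7=28
  bandwidth cost 333, fixed 56 → total 389.
Compare {H-α, H-β, H-γ, H-δ}: bandwidth cost 339 + fixed 52 = 391.
Compare {H-γ, H-δ, H-ε}: bandwidth cost 351 + fixed 42 = 393.
Compare {H-α, H-δ, H-ε}: bandwidth cost 350 + fixed 44 = 394.
All other subsets cost ≥ 391. Minimum total cost: 389.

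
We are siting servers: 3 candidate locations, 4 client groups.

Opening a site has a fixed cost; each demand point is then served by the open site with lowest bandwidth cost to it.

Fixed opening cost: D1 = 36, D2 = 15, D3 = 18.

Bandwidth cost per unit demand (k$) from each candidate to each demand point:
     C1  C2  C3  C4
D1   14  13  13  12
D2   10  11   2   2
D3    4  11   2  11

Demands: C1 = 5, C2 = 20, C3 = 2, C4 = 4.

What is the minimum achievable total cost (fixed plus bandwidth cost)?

Open {D2, D3}: assign each demand point to its cheapest open site.
  C1→D3 5×4=20, C2→D2 20×11=220, C3→D2 2×2=4, C4→D2 4×2=8
  bandwidth cost 252, fixed 33 → total 285.
Compare {D2}: bandwidth cost 282 + fixed 15 = 297.
Compare {D3}: bandwidth cost 288 + fixed 18 = 306.
Compare {D1, D2, D3}: bandwidth cost 252 + fixed 69 = 321.
All other subsets cost ≥ 297. Minimum total cost: 285.

285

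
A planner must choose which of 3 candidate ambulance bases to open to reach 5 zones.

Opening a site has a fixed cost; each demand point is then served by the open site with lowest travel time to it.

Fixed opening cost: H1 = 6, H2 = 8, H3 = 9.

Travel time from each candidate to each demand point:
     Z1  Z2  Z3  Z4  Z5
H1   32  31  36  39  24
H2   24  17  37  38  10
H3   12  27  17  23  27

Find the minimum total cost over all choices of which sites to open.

96

Open {H2, H3}: assign each demand point to its cheapest open site.
  Z1→H3 12, Z2→H2 17, Z3→H3 17, Z4→H3 23, Z5→H2 10
  travel time 79, fixed 17 → total 96.
Compare {H1, H2, H3}: travel time 79 + fixed 23 = 102.
Compare {H3}: travel time 106 + fixed 9 = 115.
Compare {H1, H3}: travel time 103 + fixed 15 = 118.
All other subsets cost ≥ 102. Minimum total cost: 96.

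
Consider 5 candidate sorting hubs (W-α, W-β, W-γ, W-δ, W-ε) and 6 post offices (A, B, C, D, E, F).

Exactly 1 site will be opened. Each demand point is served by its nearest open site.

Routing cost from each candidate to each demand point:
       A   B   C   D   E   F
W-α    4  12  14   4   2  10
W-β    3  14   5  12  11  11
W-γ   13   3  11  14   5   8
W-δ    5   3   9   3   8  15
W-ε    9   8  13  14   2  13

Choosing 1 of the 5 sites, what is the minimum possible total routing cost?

43

Open {W-δ}.
  A→W-δ 5, B→W-δ 3, C→W-δ 9, D→W-δ 3, E→W-δ 8, F→W-δ 15  ⇒ total 43.
Compare {W-α}: total 46.
Compare {W-γ}: total 54.
No size-1 selection does better; minimum is 43.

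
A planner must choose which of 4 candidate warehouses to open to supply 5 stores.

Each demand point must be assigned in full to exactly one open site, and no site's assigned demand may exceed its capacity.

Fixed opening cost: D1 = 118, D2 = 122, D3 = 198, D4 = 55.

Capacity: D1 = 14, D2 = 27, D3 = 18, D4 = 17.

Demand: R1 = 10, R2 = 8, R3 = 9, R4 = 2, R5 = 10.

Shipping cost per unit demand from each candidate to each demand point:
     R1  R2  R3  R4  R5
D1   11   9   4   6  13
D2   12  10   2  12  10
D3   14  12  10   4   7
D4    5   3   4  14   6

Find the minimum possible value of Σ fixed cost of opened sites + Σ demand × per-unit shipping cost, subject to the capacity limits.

Open {D2, D4}; cheapest assignment that respects the capacities:
  D2 (cap 27, load 27): R2, R3, R5 — cost 8×10 + 9×2 + 10×10 = 198
  D4 (cap 17, load 12): R1, R4 — cost 10×5 + 2×14 = 78
  Shipping 276, fixed 177 → total 453.
  Any other capacity-feasible assignment to {D2, D4} ships for at least 276.
Compare {D1, D2, D4}: its best feasible assignment gives total 547.
Compare {D1, D2}: its best feasible assignment gives total 560.
Every other set of open sites that can feasibly serve all demand totals ≥ 547 even under its best assignment. Minimum: 453.

453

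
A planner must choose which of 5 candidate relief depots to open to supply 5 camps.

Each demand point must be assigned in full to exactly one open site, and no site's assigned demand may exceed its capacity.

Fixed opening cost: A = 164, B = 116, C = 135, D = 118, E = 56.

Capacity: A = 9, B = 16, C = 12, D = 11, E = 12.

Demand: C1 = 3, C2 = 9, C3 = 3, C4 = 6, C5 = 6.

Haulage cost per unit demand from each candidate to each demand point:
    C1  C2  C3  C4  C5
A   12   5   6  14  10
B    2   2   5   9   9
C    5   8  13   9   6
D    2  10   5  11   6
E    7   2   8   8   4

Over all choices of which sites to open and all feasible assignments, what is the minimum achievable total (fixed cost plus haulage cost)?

283

Open {B, E}; cheapest assignment that respects the capacities:
  B (cap 16, load 15): C1, C2, C3 — cost 3×2 + 9×2 + 3×5 = 39
  E (cap 12, load 12): C4, C5 — cost 6×8 + 6×4 = 72
  Shipping 111, fixed 172 → total 283.
  Any other capacity-feasible assignment to {B, E} ships for at least 111.
Compare {B, C}: its best feasible assignment gives total 380.
Compare {B, D, E}: its best feasible assignment gives total 401.
Every other set of open sites that can feasibly serve all demand totals ≥ 380 even under its best assignment. Minimum: 283.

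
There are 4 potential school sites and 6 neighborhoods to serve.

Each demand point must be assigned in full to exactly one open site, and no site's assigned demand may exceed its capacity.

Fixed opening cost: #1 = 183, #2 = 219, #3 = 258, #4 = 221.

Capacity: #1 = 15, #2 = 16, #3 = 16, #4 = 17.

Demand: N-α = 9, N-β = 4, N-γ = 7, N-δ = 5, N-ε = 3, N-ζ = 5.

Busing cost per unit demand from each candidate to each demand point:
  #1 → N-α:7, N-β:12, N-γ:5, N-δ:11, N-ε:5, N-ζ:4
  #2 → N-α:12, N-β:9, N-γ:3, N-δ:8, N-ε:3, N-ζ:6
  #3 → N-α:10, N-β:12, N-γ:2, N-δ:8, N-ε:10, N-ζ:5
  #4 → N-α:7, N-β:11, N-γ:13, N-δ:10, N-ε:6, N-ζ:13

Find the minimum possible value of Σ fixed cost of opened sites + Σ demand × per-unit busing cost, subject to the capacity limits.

Open {#2, #4}; cheapest assignment that respects the capacities:
  #2 (cap 16, load 16): N-β, N-γ, N-ζ — cost 4×9 + 7×3 + 5×6 = 87
  #4 (cap 17, load 17): N-α, N-δ, N-ε — cost 9×7 + 5×10 + 3×6 = 131
  Shipping 218, fixed 440 → total 658.
  Any other capacity-feasible assignment to {#2, #4} ships for at least 218.
Compare {#3, #4}: its best feasible assignment gives total 697.
Compare {#1, #2, #4}: its best feasible assignment gives total 818.
Every other set of open sites that can feasibly serve all demand totals ≥ 697 even under its best assignment. Minimum: 658.

658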